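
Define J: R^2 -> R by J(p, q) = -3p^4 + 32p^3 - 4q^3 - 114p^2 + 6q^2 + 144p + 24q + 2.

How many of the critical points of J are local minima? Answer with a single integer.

1

J separates as a function of p plus a function of q, so ∇J=0 decouples.
∂J/∂p = -12(p - 4)(p - 3)(p - 1) = 0 at p ∈ {1, 3, 4}; ∂J/∂q = -12(q - 2)(q + 1) = 0 at q ∈ {-1, 2}.
The Hessian is diagonal: diag(J_pp, J_qq). Second derivatives: J_pp(1)=-72, J_pp(3)=24, J_pp(4)=-36; J_qq(-1)=36, J_qq(2)=-36.
Local minima occur where both diagonal entries positive: (3, -1). Count: 1.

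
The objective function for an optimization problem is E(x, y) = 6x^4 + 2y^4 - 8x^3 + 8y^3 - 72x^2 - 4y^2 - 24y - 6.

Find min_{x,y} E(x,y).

-402

E(x,y) separates as P(x) + Q(y) − 6, so its minimum is min P + min Q − 6.
P'(x) = 24x(x - 3)(x + 2) vanishes at x ∈ {-2, 0, 3}; Q'(y) = 8(y - 1)(y + 1)(y + 3) vanishes at y ∈ {-3, -1, 1}.
Local minima of P (where P''>0): P(-2)=-128, P(3)=-378. Local minima of Q: Q(-3)=-18, Q(1)=-18.
So the global minimum of E is P(3) + Q(-3) − 6 = -378 − 18 − 6 = -402, attained at (3, -3).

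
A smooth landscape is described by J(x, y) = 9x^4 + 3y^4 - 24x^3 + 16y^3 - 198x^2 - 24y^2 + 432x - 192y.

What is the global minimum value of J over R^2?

-2005

J(x,y) separates as P(x) + Q(y), so its minimum is min P + min Q.
P'(x) = 36(x - 4)(x - 1)(x + 3) vanishes at x ∈ {-3, 1, 4}; Q'(y) = 12(y - 2)(y + 2)(y + 4) vanishes at y ∈ {-4, -2, 2}.
Local minima of P (where P''>0): P(-3)=-1701, P(4)=-672. Local minima of Q: Q(-4)=128, Q(2)=-304.
So the global minimum of J is P(-3) + Q(2) = -1701 − 304 = -2005, attained at (-3, 2).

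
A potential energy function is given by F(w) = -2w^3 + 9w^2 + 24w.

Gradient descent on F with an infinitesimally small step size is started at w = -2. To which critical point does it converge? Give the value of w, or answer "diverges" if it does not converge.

-1

F'(w) = -6(w - 4)(w + 1), so F'(-2) = -36.
Gradient descent moves in the -F' direction, i.e. w is increasing.
The nearest critical point in that direction is w = -1, where F'' = 30 > 0 (a local minimum). The iterate converges there.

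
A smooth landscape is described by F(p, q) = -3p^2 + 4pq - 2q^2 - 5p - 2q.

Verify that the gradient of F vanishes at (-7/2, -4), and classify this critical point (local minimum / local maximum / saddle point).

local maximum

∇F = (-6p + 4q - 5, 4p - 4q - 2); substituting (-7/2, -4) gives ∇F = (0, 0), so (-7/2, -4) is indeed a critical point.
The Hessian of F is constant: H = [[-6, 4], [4, -4]].
det(H) = (-6)·(-4) − 4² = 8.
det(H) > 0 and tr(H) = -10 < 0, so H is negative definite and the point is a local maximum.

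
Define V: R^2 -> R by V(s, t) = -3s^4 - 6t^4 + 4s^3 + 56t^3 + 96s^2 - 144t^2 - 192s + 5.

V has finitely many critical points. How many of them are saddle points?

4

V separates as a function of s plus a function of t, so ∇V=0 decouples.
∂V/∂s = -12(s - 4)(s - 1)(s + 4) = 0 at s ∈ {-4, 1, 4}; ∂V/∂t = -24t(t - 4)(t - 3) = 0 at t ∈ {0, 3, 4}.
The Hessian is diagonal: diag(V_ss, V_tt). Second derivatives: V_ss(-4)=-480, V_ss(1)=180, V_ss(4)=-288; V_tt(0)=-288, V_tt(3)=72, V_tt(4)=-96.
Saddle points occur where the two diagonal entries have opposite signs: (-4, 3), (1, 0), (1, 4), (4, 3). Count: 4.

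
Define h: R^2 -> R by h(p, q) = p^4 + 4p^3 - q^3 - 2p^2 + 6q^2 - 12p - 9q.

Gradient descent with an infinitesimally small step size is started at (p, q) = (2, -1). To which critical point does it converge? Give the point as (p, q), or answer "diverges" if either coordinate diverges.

h is separable, so gradient descent decouples: p follows -∂h/∂p, q follows -∂h/∂q.
∂h/∂p = 4(p - 1)(p + 1)(p + 3); at p=2 this is 60, so p decreases.
∂h/∂q = -3(q - 3)(q - 1); at q=-1 this is -24, so q increases.
p converges to its nearest critical value 1 (a local min of the p-part); q converges to 1. The iterate converges to (1, 1).

(1, 1)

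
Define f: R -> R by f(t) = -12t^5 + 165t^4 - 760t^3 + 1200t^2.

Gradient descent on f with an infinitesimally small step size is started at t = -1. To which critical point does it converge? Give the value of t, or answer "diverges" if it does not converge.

0

f'(t) = -60t(t - 5)(t - 4)(t - 2), so f'(-1) = -5400.
Gradient descent moves in the -f' direction, i.e. t is increasing.
The nearest critical point in that direction is t = 0, where f'' = 2400 > 0 (a local minimum). The iterate converges there.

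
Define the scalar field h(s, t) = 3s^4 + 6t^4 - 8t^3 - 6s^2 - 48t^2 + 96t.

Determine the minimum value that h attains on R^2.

h(s,t) separates as P(s) + Q(t), so its minimum is min P + min Q.
P'(s) = 12s(s - 1)(s + 1) vanishes at s ∈ {-1, 0, 1}; Q'(t) = 24(t - 2)(t - 1)(t + 2) vanishes at t ∈ {-2, 1, 2}.
Local minima of P (where P''>0): P(-1)=-3, P(1)=-3. Local minima of Q: Q(-2)=-224, Q(2)=32.
So the global minimum of h is P(-1) + Q(-2) = -3 − 224 = -227, attained at (-1, -2).

-227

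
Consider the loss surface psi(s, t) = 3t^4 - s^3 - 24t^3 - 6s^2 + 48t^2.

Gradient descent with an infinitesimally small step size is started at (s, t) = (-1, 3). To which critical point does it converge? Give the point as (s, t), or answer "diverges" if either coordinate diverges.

psi is separable, so gradient descent decouples: s follows -∂psi/∂s, t follows -∂psi/∂t.
∂psi/∂s = -3s(s + 4); at s=-1 this is 9, so s decreases.
∂psi/∂t = 12t(t - 4)(t - 2); at t=3 this is -36, so t increases.
s converges to its nearest critical value -4 (a local min of the s-part); t converges to 4. The iterate converges to (-4, 4).

(-4, 4)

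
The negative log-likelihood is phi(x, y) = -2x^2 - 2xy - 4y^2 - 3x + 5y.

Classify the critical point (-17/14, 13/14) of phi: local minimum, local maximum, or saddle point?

The Hessian of phi is constant: H = [[-4, -2], [-2, -8]].
det(H) = (-4)·(-8) − (-2)² = 28.
det(H) > 0 and tr(H) = -12 < 0, so H is negative definite and the point is a local maximum.

local maximum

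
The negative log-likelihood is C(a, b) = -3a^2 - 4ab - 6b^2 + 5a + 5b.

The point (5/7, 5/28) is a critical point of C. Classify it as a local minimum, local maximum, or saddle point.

local maximum

The Hessian of C is constant: H = [[-6, -4], [-4, -12]].
det(H) = (-6)·(-12) − (-4)² = 56.
det(H) > 0 and tr(H) = -18 < 0, so H is negative definite and the point is a local maximum.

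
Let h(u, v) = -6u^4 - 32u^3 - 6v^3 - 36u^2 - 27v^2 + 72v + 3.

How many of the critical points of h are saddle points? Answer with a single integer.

h separates as a function of u plus a function of v, so ∇h=0 decouples.
∂h/∂u = -24u(u + 1)(u + 3) = 0 at u ∈ {-3, -1, 0}; ∂h/∂v = -18(v - 1)(v + 4) = 0 at v ∈ {-4, 1}.
The Hessian is diagonal: diag(h_uu, h_vv). Second derivatives: h_uu(-3)=-144, h_uu(-1)=48, h_uu(0)=-72; h_vv(-4)=90, h_vv(1)=-90.
Saddle points occur where the two diagonal entries have opposite signs: (-3, -4), (-1, 1), (0, -4). Count: 3.

3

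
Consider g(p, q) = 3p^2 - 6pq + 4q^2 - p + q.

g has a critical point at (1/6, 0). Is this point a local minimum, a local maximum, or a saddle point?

local minimum

The Hessian of g is constant: H = [[6, -6], [-6, 8]].
det(H) = 6·8 − (-6)² = 12.
det(H) > 0 and tr(H) = 14 > 0, so H is positive definite and the point is a local minimum.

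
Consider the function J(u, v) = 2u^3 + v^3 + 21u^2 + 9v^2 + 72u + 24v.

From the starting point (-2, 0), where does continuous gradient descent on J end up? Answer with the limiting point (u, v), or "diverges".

(-3, -2)

J is separable, so gradient descent decouples: u follows -∂J/∂u, v follows -∂J/∂v.
∂J/∂u = 6(u + 3)(u + 4); at u=-2 this is 12, so u decreases.
∂J/∂v = 3(v + 2)(v + 4); at v=0 this is 24, so v decreases.
u converges to its nearest critical value -3 (a local min of the u-part); v converges to -2. The iterate converges to (-3, -2).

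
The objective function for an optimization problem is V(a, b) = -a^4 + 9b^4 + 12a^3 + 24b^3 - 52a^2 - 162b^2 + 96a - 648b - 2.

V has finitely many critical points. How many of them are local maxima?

2

V separates as a function of a plus a function of b, so ∇V=0 decouples.
∂V/∂a = -4(a - 4)(a - 3)(a - 2) = 0 at a ∈ {2, 3, 4}; ∂V/∂b = 36(b - 3)(b + 2)(b + 3) = 0 at b ∈ {-3, -2, 3}.
The Hessian is diagonal: diag(V_aa, V_bb). Second derivatives: V_aa(2)=-8, V_aa(3)=4, V_aa(4)=-8; V_bb(-3)=216, V_bb(-2)=-180, V_bb(3)=1080.
Local maxima occur where both diagonal entries negative: (2, -2), (4, -2). Count: 2.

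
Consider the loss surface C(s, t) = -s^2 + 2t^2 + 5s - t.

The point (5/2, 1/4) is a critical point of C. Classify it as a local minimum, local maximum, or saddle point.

saddle point

The Hessian of C is constant: H = [[-2, 0], [0, 4]].
det(H) = (-2)·4 − 0² = -8.
Since det(H) < 0, H is indefinite and the critical point is a saddle point.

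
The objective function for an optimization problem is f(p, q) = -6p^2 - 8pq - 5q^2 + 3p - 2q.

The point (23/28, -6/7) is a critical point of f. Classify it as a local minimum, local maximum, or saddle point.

local maximum

The Hessian of f is constant: H = [[-12, -8], [-8, -10]].
det(H) = (-12)·(-10) − (-8)² = 56.
det(H) > 0 and tr(H) = -22 < 0, so H is negative definite and the point is a local maximum.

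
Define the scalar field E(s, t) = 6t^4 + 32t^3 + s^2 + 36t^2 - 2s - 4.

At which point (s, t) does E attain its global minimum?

E(s,t) separates as P(s) + Q(t) − 4, so its minimum is min P + min Q − 4.
P'(s) = 2s - 2 vanishes at s ∈ {1}; Q'(t) = 24t(t + 1)(t + 3) vanishes at t ∈ {-3, -1, 0}.
Local minima of P (where P''>0): P(1)=-1. Local minima of Q: Q(-3)=-54, Q(0)=0.
So the global minimum of E is P(1) + Q(-3) − 4 = -1 − 54 − 4 = -59, attained at (1, -3).

(1, -3)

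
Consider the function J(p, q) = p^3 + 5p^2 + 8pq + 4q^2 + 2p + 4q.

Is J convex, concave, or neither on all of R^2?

The term p^3 is cubic, so the Hessian is not constant.
∂²J/∂p² = 6p + 10, which takes both signs as p varies (negative for sufficiently negative p). A diagonal entry of the Hessian changing sign means the Hessian is neither positive- nor negative-semidefinite on all of R^2.

neither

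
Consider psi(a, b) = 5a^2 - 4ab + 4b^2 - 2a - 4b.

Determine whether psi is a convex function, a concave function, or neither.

convex

psi is quadratic, so its Hessian is the constant matrix H = [[10, -4], [-4, 8]].
det(H) = 64, tr(H) = 18.
det(H) > 0 and tr(H) > 0, so H is positive definite everywhere: convex.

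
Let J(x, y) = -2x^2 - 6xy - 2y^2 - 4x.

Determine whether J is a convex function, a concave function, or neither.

neither

J is quadratic, so its Hessian is the constant matrix H = [[-4, -6], [-6, -4]].
det(H) = -20, tr(H) = -8.
det(H) < 0, so H is indefinite: neither convex nor concave.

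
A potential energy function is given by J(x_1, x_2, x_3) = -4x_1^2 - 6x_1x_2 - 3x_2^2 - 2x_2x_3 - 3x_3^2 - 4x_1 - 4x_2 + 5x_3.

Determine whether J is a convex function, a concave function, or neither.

J is quadratic, so its Hessian is the constant matrix H = [[-8, -6, 0], [-6, -6, -2], [0, -2, -6]].
Leading principal minors: -8, 12, -40.
Signs alternate −, +, − ⇒ H ≺ 0 ⇒ concave.

concave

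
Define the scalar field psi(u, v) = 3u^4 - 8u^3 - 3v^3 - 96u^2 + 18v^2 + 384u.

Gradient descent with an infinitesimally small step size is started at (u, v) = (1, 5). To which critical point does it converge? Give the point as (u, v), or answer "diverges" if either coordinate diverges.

psi is separable, so gradient descent decouples: u follows -∂psi/∂u, v follows -∂psi/∂v.
∂psi/∂u = 12(u - 4)(u - 2)(u + 4); at u=1 this is 180, so u decreases.
∂psi/∂v = -9v(v - 4); at v=5 this is -45, so v increases.
The v-coordinate has no critical point in that direction and runs off to infinity.

diverges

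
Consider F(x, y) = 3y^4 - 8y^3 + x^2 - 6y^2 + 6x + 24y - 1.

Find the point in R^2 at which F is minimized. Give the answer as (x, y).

(-3, -1)

F(x,y) separates as P(x) + Q(y) − 1, so its minimum is min P + min Q − 1.
P'(x) = 2x + 6 vanishes at x ∈ {-3}; Q'(y) = 12(y - 2)(y - 1)(y + 1) vanishes at y ∈ {-1, 1, 2}.
Local minima of P (where P''>0): P(-3)=-9. Local minima of Q: Q(-1)=-19, Q(2)=8.
So the global minimum of F is P(-3) + Q(-1) − 1 = -9 − 19 − 1 = -29, attained at (-3, -1).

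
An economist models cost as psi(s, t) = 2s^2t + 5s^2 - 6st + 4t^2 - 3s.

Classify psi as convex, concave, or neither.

neither

The term 2s^2t is cubic, so the Hessian is not constant.
∂²psi/∂s² = 4t + 10, which takes both signs as t varies (negative for sufficiently negative t). A diagonal entry of the Hessian changing sign means the Hessian is neither positive- nor negative-semidefinite on all of R^2.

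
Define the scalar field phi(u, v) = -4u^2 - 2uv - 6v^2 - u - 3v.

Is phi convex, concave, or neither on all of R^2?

concave

phi is quadratic, so its Hessian is the constant matrix H = [[-8, -2], [-2, -12]].
det(H) = 92, tr(H) = -20.
det(H) > 0 and tr(H) < 0, so H is negative definite everywhere: concave.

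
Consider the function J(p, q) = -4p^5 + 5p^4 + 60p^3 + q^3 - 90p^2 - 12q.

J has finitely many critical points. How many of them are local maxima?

2

J separates as a function of p plus a function of q, so ∇J=0 decouples.
∂J/∂p = -20p(p - 3)(p - 1)(p + 3) = 0 at p ∈ {-3, 0, 1, 3}; ∂J/∂q = 3(q - 2)(q + 2) = 0 at q ∈ {-2, 2}.
The Hessian is diagonal: diag(J_pp, J_qq). Second derivatives: J_pp(-3)=1440, J_pp(0)=-180, J_pp(1)=160, J_pp(3)=-720; J_qq(-2)=-12, J_qq(2)=12.
Local maxima occur where both diagonal entries negative: (0, -2), (3, -2). Count: 2.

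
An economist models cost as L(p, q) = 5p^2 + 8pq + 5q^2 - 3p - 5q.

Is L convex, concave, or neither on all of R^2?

L is quadratic, so its Hessian is the constant matrix H = [[10, 8], [8, 10]].
det(H) = 36, tr(H) = 20.
det(H) > 0 and tr(H) > 0, so H is positive definite everywhere: convex.

convex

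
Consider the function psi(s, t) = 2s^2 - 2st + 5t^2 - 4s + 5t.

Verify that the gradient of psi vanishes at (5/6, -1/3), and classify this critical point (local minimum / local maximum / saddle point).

local minimum

∇psi = (4s - 2t - 4, -2s + 10t + 5); substituting (5/6, -1/3) gives ∇psi = (0, 0), so (5/6, -1/3) is indeed a critical point.
The Hessian of psi is constant: H = [[4, -2], [-2, 10]].
det(H) = 4·10 − (-2)² = 36.
det(H) > 0 and tr(H) = 14 > 0, so H is positive definite and the point is a local minimum.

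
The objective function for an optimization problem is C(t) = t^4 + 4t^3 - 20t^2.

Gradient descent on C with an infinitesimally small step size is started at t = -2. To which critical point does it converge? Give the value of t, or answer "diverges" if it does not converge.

C'(t) = 4t(t - 2)(t + 5), so C'(-2) = 96.
Gradient descent moves in the -C' direction, i.e. t is decreasing.
The nearest critical point in that direction is t = -5, where C'' = 140 > 0 (a local minimum). The iterate converges there.

-5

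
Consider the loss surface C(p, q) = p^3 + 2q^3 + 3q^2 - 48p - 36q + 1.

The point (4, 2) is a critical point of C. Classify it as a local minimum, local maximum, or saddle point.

local minimum

The mixed partial ∂²C/∂p∂q is 0, so the Hessian at any point is diag(C_pp, C_qq) = diag(6p, 6(2q + 1)).
At (4, 2): H = diag(24, 30).
Both eigenvalues are positive, so H is positive definite: a local minimum.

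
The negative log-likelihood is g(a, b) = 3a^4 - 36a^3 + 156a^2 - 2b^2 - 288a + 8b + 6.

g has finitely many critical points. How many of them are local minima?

g separates as a function of a plus a function of b, so ∇g=0 decouples.
∂g/∂a = 12(a - 4)(a - 3)(a - 2) = 0 at a ∈ {2, 3, 4}; ∂g/∂b = -4(b - 2) = 0 at b ∈ {2}.
The Hessian is diagonal: diag(g_aa, g_bb). Second derivatives: g_aa(2)=24, g_aa(3)=-12, g_aa(4)=24; g_bb(2)=-4.
Local minima occur where both diagonal entries positive: none. Count: 0.

0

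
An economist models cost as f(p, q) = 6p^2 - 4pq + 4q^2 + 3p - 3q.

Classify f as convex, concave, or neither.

f is quadratic, so its Hessian is the constant matrix H = [[12, -4], [-4, 8]].
det(H) = 80, tr(H) = 20.
det(H) > 0 and tr(H) > 0, so H is positive definite everywhere: convex.

convex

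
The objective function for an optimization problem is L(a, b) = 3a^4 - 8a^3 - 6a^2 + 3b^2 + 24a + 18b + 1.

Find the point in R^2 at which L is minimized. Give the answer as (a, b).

(-1, -3)

L(a,b) separates as P(a) + Q(b) + 1, so its minimum is min P + min Q + 1.
P'(a) = 12(a - 2)(a - 1)(a + 1) vanishes at a ∈ {-1, 1, 2}; Q'(b) = 6b + 18 vanishes at b ∈ {-3}.
Local minima of P (where P''>0): P(-1)=-19, P(2)=8. Local minima of Q: Q(-3)=-27.
So the global minimum of L is P(-1) + Q(-3) + 1 = -19 − 27 + 1 = -45, attained at (-1, -3).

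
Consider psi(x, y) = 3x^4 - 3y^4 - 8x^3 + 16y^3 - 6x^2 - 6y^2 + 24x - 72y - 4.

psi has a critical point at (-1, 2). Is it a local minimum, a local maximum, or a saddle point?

local minimum

The mixed partial ∂²psi/∂x∂y is 0, so the Hessian at any point is diag(psi_xx, psi_yy) = diag(12(3x^2 - 4x - 1), 12(-3y^2 + 8y - 1)).
At (-1, 2): H = diag(72, 36).
Both eigenvalues are positive, so H is positive definite: a local minimum.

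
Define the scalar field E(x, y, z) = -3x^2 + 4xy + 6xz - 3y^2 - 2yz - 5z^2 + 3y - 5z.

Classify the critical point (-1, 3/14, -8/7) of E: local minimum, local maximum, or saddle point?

The Hessian is constant: H = [[-6, 4, 6], [4, -6, -2], [6, -2, -10]].
Leading principal minors: Δ₁ = -6, Δ₂ = 20, Δ₃ = -56.
The minors alternate sign starting negative (−, +, −), so H is negative definite: a local maximum.

local maximum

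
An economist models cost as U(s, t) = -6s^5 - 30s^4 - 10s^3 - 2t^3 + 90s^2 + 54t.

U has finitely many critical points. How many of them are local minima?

U separates as a function of s plus a function of t, so ∇U=0 decouples.
∂U/∂s = -30s(s - 1)(s + 2)(s + 3) = 0 at s ∈ {-3, -2, 0, 1}; ∂U/∂t = -6(t - 3)(t + 3) = 0 at t ∈ {-3, 3}.
The Hessian is diagonal: diag(U_ss, U_tt). Second derivatives: U_ss(-3)=360, U_ss(-2)=-180, U_ss(0)=180, U_ss(1)=-360; U_tt(-3)=36, U_tt(3)=-36.
Local minima occur where both diagonal entries positive: (-3, -3), (0, -3). Count: 2.

2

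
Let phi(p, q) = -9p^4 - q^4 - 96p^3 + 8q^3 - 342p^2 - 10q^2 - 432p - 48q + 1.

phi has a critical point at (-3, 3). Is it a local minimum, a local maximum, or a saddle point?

The mixed partial ∂²phi/∂p∂q is 0, so the Hessian at any point is diag(phi_pp, phi_qq) = diag(-36(3p^2 + 16p + 19), 4(-3q^2 + 12q - 5)).
At (-3, 3): H = diag(72, 16).
Both eigenvalues are positive, so H is positive definite: a local minimum.

local minimum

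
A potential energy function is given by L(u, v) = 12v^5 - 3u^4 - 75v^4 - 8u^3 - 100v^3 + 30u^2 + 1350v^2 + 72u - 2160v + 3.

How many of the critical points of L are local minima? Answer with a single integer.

2

L separates as a function of u plus a function of v, so ∇L=0 decouples.
∂L/∂u = -12(u - 2)(u + 1)(u + 3) = 0 at u ∈ {-3, -1, 2}; ∂L/∂v = 60(v - 4)(v - 3)(v - 1)(v + 3) = 0 at v ∈ {-3, 1, 3, 4}.
The Hessian is diagonal: diag(L_uu, L_vv). Second derivatives: L_uu(-3)=-120, L_uu(-1)=72, L_uu(2)=-180; L_vv(-3)=-10080, L_vv(1)=1440, L_vv(3)=-720, L_vv(4)=1260.
Local minima occur where both diagonal entries positive: (-1, 1), (-1, 4). Count: 2.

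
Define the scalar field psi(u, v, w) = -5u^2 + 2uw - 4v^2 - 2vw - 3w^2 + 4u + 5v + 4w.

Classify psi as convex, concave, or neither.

concave

psi is quadratic, so its Hessian is the constant matrix H = [[-10, 0, 2], [0, -8, -2], [2, -2, -6]].
Leading principal minors: -10, 80, -408.
Signs alternate −, +, − ⇒ H ≺ 0 ⇒ concave.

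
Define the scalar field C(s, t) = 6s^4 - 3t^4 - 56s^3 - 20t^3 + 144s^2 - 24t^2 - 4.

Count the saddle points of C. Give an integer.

C separates as a function of s plus a function of t, so ∇C=0 decouples.
∂C/∂s = 24s(s - 4)(s - 3) = 0 at s ∈ {0, 3, 4}; ∂C/∂t = -12t(t + 1)(t + 4) = 0 at t ∈ {-4, -1, 0}.
The Hessian is diagonal: diag(C_ss, C_tt). Second derivatives: C_ss(0)=288, C_ss(3)=-72, C_ss(4)=96; C_tt(-4)=-144, C_tt(-1)=36, C_tt(0)=-48.
Saddle points occur where the two diagonal entries have opposite signs: (0, -4), (0, 0), (3, -1), (4, -4), (4, 0). Count: 5.

5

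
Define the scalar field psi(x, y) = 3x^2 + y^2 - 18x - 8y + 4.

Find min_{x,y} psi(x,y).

-39

psi(x,y) separates as P(x) + Q(y) + 4, so its minimum is min P + min Q + 4.
P'(x) = 6x - 18 vanishes at x ∈ {3}; Q'(y) = 2y - 8 vanishes at y ∈ {4}.
Local minima of P (where P''>0): P(3)=-27. Local minima of Q: Q(4)=-16.
So the global minimum of psi is P(3) + Q(4) + 4 = -27 − 16 + 4 = -39, attained at (3, 4).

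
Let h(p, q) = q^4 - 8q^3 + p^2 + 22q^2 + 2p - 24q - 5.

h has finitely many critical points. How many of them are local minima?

2

h separates as a function of p plus a function of q, so ∇h=0 decouples.
∂h/∂p = 2(p + 1) = 0 at p ∈ {-1}; ∂h/∂q = 4(q - 3)(q - 2)(q - 1) = 0 at q ∈ {1, 2, 3}.
The Hessian is diagonal: diag(h_pp, h_qq). Second derivatives: h_pp(-1)=2; h_qq(1)=8, h_qq(2)=-4, h_qq(3)=8.
Local minima occur where both diagonal entries positive: (-1, 1), (-1, 3). Count: 2.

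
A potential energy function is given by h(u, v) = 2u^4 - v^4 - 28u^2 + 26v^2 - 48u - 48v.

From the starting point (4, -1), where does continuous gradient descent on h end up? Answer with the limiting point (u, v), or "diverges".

(3, 1)

h is separable, so gradient descent decouples: u follows -∂h/∂u, v follows -∂h/∂v.
∂h/∂u = 8(u - 3)(u + 1)(u + 2); at u=4 this is 240, so u decreases.
∂h/∂v = -4(v - 3)(v - 1)(v + 4); at v=-1 this is -96, so v increases.
u converges to its nearest critical value 3 (a local min of the u-part); v converges to 1. The iterate converges to (3, 1).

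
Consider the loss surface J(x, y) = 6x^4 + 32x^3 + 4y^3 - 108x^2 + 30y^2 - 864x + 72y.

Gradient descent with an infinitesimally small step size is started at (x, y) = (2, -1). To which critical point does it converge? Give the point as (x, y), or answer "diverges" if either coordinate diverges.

(3, -2)

J is separable, so gradient descent decouples: x follows -∂J/∂x, y follows -∂J/∂y.
∂J/∂x = 24(x - 3)(x + 3)(x + 4); at x=2 this is -720, so x increases.
∂J/∂y = 12(y + 2)(y + 3); at y=-1 this is 24, so y decreases.
x converges to its nearest critical value 3 (a local min of the x-part); y converges to -2. The iterate converges to (3, -2).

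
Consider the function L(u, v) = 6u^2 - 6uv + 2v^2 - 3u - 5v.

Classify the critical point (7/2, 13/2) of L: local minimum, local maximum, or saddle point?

The Hessian of L is constant: H = [[12, -6], [-6, 4]].
det(H) = 12·4 − (-6)² = 12.
det(H) > 0 and tr(H) = 16 > 0, so H is positive definite and the point is a local minimum.

local minimum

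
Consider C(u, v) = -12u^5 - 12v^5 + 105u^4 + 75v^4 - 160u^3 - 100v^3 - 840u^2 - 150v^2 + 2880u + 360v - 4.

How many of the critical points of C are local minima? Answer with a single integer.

4

C separates as a function of u plus a function of v, so ∇C=0 decouples.
∂C/∂u = -60(u - 4)(u - 3)(u - 2)(u + 2) = 0 at u ∈ {-2, 2, 3, 4}; ∂C/∂v = -60(v - 3)(v - 2)(v - 1)(v + 1) = 0 at v ∈ {-1, 1, 2, 3}.
The Hessian is diagonal: diag(C_uu, C_vv). Second derivatives: C_uu(-2)=7200, C_uu(2)=-480, C_uu(3)=300, C_uu(4)=-720; C_vv(-1)=1440, C_vv(1)=-240, C_vv(2)=180, C_vv(3)=-480.
Local minima occur where both diagonal entries positive: (-2, -1), (-2, 2), (3, -1), (3, 2). Count: 4.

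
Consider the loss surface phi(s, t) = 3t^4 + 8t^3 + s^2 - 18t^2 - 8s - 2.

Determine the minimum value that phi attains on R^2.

phi(s,t) separates as P(s) + Q(t) − 2, so its minimum is min P + min Q − 2.
P'(s) = 2s - 8 vanishes at s ∈ {4}; Q'(t) = 12t(t - 1)(t + 3) vanishes at t ∈ {-3, 0, 1}.
Local minima of P (where P''>0): P(4)=-16. Local minima of Q: Q(-3)=-135, Q(1)=-7.
So the global minimum of phi is P(4) + Q(-3) − 2 = -16 − 135 − 2 = -153, attained at (4, -3).

-153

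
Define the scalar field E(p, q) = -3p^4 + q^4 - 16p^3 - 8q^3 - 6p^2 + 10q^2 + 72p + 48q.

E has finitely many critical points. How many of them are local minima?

E separates as a function of p plus a function of q, so ∇E=0 decouples.
∂E/∂p = -12(p - 1)(p + 2)(p + 3) = 0 at p ∈ {-3, -2, 1}; ∂E/∂q = 4(q - 4)(q - 3)(q + 1) = 0 at q ∈ {-1, 3, 4}.
The Hessian is diagonal: diag(E_pp, E_qq). Second derivatives: E_pp(-3)=-48, E_pp(-2)=36, E_pp(1)=-144; E_qq(-1)=80, E_qq(3)=-16, E_qq(4)=20.
Local minima occur where both diagonal entries positive: (-2, -1), (-2, 4). Count: 2.

2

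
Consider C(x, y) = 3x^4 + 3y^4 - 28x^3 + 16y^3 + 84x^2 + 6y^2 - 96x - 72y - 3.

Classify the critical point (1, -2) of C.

The mixed partial ∂²C/∂x∂y is 0, so the Hessian at any point is diag(C_xx, C_yy) = diag(12(3x^2 - 14x + 14), 12(3y^2 + 8y + 1)).
At (1, -2): H = diag(36, -36).
The eigenvalues have opposite signs, so H is indefinite: a saddle point.

saddle point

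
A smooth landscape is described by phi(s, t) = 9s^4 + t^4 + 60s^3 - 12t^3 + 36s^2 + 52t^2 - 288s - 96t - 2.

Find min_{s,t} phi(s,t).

phi(s,t) separates as P(s) + Q(t) − 2, so its minimum is min P + min Q − 2.
P'(s) = 36(s - 1)(s + 2)(s + 4) vanishes at s ∈ {-4, -2, 1}; Q'(t) = 4(t - 4)(t - 3)(t - 2) vanishes at t ∈ {2, 3, 4}.
Local minima of P (where P''>0): P(-4)=192, P(1)=-183. Local minima of Q: Q(2)=-64, Q(4)=-64.
So the global minimum of phi is P(1) + Q(2) − 2 = -183 − 64 − 2 = -249, attained at (1, 2).

-249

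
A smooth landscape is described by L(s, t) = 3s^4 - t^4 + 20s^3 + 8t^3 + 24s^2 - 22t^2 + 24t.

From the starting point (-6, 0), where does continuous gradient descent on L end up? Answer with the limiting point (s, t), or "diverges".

diverges

L is separable, so gradient descent decouples: s follows -∂L/∂s, t follows -∂L/∂t.
∂L/∂s = 12s(s + 1)(s + 4); at s=-6 this is -720, so s increases.
∂L/∂t = -4(t - 3)(t - 2)(t - 1); at t=0 this is 24, so t decreases.
The t-coordinate has no critical point in that direction and runs off to infinity.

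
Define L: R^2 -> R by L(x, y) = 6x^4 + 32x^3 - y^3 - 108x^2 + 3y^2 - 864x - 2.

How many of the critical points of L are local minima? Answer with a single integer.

L separates as a function of x plus a function of y, so ∇L=0 decouples.
∂L/∂x = 24(x - 3)(x + 3)(x + 4) = 0 at x ∈ {-4, -3, 3}; ∂L/∂y = -3y(y - 2) = 0 at y ∈ {0, 2}.
The Hessian is diagonal: diag(L_xx, L_yy). Second derivatives: L_xx(-4)=168, L_xx(-3)=-144, L_xx(3)=1008; L_yy(0)=6, L_yy(2)=-6.
Local minima occur where both diagonal entries positive: (-4, 0), (3, 0). Count: 2.

2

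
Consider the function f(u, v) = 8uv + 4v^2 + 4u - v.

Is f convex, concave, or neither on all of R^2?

neither

f is quadratic, so its Hessian is the constant matrix H = [[0, 8], [8, 8]].
det(H) = -64, tr(H) = 8.
det(H) < 0, so H is indefinite: neither convex nor concave.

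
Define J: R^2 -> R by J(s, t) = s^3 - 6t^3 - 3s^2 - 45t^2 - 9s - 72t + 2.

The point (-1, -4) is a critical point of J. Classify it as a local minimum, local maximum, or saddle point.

saddle point

The mixed partial ∂²J/∂s∂t is 0, so the Hessian at any point is diag(J_ss, J_tt) = diag(6(s - 1), -18(2t + 5)).
At (-1, -4): H = diag(-12, 54).
The eigenvalues have opposite signs, so H is indefinite: a saddle point.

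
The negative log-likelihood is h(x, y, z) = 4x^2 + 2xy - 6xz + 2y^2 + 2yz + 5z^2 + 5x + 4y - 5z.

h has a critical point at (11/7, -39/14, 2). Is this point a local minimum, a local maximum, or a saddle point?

local minimum

The Hessian is constant: H = [[8, 2, -6], [2, 4, 2], [-6, 2, 10]].
Leading principal minors: Δ₁ = 8, Δ₂ = 28, Δ₃ = 56.
All leading minors are positive, so H is positive definite: a local minimum.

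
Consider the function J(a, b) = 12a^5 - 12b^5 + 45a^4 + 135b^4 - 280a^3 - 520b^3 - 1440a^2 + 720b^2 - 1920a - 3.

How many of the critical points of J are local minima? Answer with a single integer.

J separates as a function of a plus a function of b, so ∇J=0 decouples.
∂J/∂a = 60(a - 4)(a + 1)(a + 2)(a + 4) = 0 at a ∈ {-4, -2, -1, 4}; ∂J/∂b = -60b(b - 4)(b - 3)(b - 2) = 0 at b ∈ {0, 2, 3, 4}.
The Hessian is diagonal: diag(J_aa, J_bb). Second derivatives: J_aa(-4)=-2880, J_aa(-2)=720, J_aa(-1)=-900, J_aa(4)=14400; J_bb(0)=1440, J_bb(2)=-240, J_bb(3)=180, J_bb(4)=-480.
Local minima occur where both diagonal entries positive: (-2, 0), (-2, 3), (4, 0), (4, 3). Count: 4.

4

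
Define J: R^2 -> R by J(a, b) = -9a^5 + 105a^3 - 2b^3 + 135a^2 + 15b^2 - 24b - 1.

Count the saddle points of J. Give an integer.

J separates as a function of a plus a function of b, so ∇J=0 decouples.
∂J/∂a = -45a(a - 3)(a + 1)(a + 2) = 0 at a ∈ {-2, -1, 0, 3}; ∂J/∂b = -6(b - 4)(b - 1) = 0 at b ∈ {1, 4}.
The Hessian is diagonal: diag(J_aa, J_bb). Second derivatives: J_aa(-2)=450, J_aa(-1)=-180, J_aa(0)=270, J_aa(3)=-2700; J_bb(1)=18, J_bb(4)=-18.
Saddle points occur where the two diagonal entries have opposite signs: (-2, 4), (-1, 1), (0, 4), (3, 1). Count: 4.

4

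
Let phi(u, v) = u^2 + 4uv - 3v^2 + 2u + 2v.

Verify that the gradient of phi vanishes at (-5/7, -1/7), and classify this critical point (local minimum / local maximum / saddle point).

∇phi = (2u + 4v + 2, 4u - 6v + 2); substituting (-5/7, -1/7) gives ∇phi = (0, 0), so (-5/7, -1/7) is indeed a critical point.
The Hessian of phi is constant: H = [[2, 4], [4, -6]].
det(H) = 2·(-6) − 4² = -28.
Since det(H) < 0, H is indefinite and the critical point is a saddle point.

saddle point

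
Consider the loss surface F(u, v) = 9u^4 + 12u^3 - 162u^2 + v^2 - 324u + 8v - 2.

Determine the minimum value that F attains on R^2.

-1395

F(u,v) separates as P(u) + Q(v) − 2, so its minimum is min P + min Q − 2.
P'(u) = 36(u - 3)(u + 1)(u + 3) vanishes at u ∈ {-3, -1, 3}; Q'(v) = 2v + 8 vanishes at v ∈ {-4}.
Local minima of P (where P''>0): P(-3)=-81, P(3)=-1377. Local minima of Q: Q(-4)=-16.
So the global minimum of F is P(3) + Q(-4) − 2 = -1377 − 16 − 2 = -1395, attained at (3, -4).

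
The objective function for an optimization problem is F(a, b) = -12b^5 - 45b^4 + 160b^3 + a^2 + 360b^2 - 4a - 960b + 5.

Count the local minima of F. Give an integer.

F separates as a function of a plus a function of b, so ∇F=0 decouples.
∂F/∂a = 2(a - 2) = 0 at a ∈ {2}; ∂F/∂b = -60(b - 2)(b - 1)(b + 2)(b + 4) = 0 at b ∈ {-4, -2, 1, 2}.
The Hessian is diagonal: diag(F_aa, F_bb). Second derivatives: F_aa(2)=2; F_bb(-4)=3600, F_bb(-2)=-1440, F_bb(1)=900, F_bb(2)=-1440.
Local minima occur where both diagonal entries positive: (2, -4), (2, 1). Count: 2.

2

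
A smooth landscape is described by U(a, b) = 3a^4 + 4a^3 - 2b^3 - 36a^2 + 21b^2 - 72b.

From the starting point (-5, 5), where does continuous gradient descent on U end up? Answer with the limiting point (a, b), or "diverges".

U is separable, so gradient descent decouples: a follows -∂U/∂a, b follows -∂U/∂b.
∂U/∂a = 12a(a - 2)(a + 3); at a=-5 this is -840, so a increases.
∂U/∂b = -6(b - 4)(b - 3); at b=5 this is -12, so b increases.
The b-coordinate has no critical point in that direction and runs off to infinity.

diverges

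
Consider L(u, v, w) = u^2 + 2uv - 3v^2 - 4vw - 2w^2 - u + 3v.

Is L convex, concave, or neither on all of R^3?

L is quadratic, so its Hessian is the constant matrix H = [[2, 2, 0], [2, -6, -4], [0, -4, -4]].
Leading principal minors: 2, -16, 32.
Neither pattern holds ⇒ H is indefinite ⇒ neither convex nor concave.

neither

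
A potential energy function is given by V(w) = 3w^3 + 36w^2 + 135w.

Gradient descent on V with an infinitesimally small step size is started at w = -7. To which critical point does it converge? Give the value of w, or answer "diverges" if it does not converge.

V'(w) = 9(w + 3)(w + 5), so V'(-7) = 72.
Gradient descent moves in the -V' direction, i.e. w is decreasing.
There is no critical point below w=-7, and V' keeps the same sign, so the iterate runs off to −∞.

diverges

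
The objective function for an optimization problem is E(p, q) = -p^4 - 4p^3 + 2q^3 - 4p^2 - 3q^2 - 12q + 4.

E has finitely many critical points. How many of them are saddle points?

E separates as a function of p plus a function of q, so ∇E=0 decouples.
∂E/∂p = -4p(p + 1)(p + 2) = 0 at p ∈ {-2, -1, 0}; ∂E/∂q = 6(q - 2)(q + 1) = 0 at q ∈ {-1, 2}.
The Hessian is diagonal: diag(E_pp, E_qq). Second derivatives: E_pp(-2)=-8, E_pp(-1)=4, E_pp(0)=-8; E_qq(-1)=-18, E_qq(2)=18.
Saddle points occur where the two diagonal entries have opposite signs: (-2, 2), (-1, -1), (0, 2). Count: 3.

3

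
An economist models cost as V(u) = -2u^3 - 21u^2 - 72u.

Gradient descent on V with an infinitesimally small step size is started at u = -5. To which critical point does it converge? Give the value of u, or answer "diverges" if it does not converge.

V'(u) = -6(u + 3)(u + 4), so V'(-5) = -12.
Gradient descent moves in the -V' direction, i.e. u is increasing.
The nearest critical point in that direction is u = -4, where V'' = 6 > 0 (a local minimum). The iterate converges there.

-4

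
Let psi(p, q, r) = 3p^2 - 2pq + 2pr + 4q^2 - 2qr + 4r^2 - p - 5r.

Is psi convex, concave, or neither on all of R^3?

psi is quadratic, so its Hessian is the constant matrix H = [[6, -2, 2], [-2, 8, -2], [2, -2, 8]].
Leading principal minors: 6, 44, 312.
All positive ⇒ H ≻ 0 ⇒ convex.

convex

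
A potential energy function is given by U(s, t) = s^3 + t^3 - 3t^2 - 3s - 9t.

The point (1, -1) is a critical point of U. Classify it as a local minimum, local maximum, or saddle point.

The mixed partial ∂²U/∂s∂t is 0, so the Hessian at any point is diag(U_ss, U_tt) = diag(6s, 6(t - 1)).
At (1, -1): H = diag(6, -12).
The eigenvalues have opposite signs, so H is indefinite: a saddle point.

saddle point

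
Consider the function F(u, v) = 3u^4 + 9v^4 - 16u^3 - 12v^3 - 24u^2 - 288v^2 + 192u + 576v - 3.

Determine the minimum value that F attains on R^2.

-4147

F(u,v) separates as P(u) + Q(v) − 3, so its minimum is min P + min Q − 3.
P'(u) = 12(u - 4)(u - 2)(u + 2) vanishes at u ∈ {-2, 2, 4}; Q'(v) = 36(v - 4)(v - 1)(v + 4) vanishes at v ∈ {-4, 1, 4}.
Local minima of P (where P''>0): P(-2)=-304, P(4)=128. Local minima of Q: Q(-4)=-3840, Q(4)=-768.
So the global minimum of F is P(-2) + Q(-4) − 3 = -304 − 3840 − 3 = -4147, attained at (-2, -4).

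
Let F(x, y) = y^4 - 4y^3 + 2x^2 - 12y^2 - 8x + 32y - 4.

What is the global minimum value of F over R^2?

-76

F(x,y) separates as P(x) + Q(y) − 4, so its minimum is min P + min Q − 4.
P'(x) = 4x - 8 vanishes at x ∈ {2}; Q'(y) = 4(y - 4)(y - 1)(y + 2) vanishes at y ∈ {-2, 1, 4}.
Local minima of P (where P''>0): P(2)=-8. Local minima of Q: Q(-2)=-64, Q(4)=-64.
So the global minimum of F is P(2) + Q(-2) − 4 = -8 − 64 − 4 = -76, attained at (2, -2).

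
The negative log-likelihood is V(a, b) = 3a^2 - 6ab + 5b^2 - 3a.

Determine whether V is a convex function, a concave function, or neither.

V is quadratic, so its Hessian is the constant matrix H = [[6, -6], [-6, 10]].
det(H) = 24, tr(H) = 16.
det(H) > 0 and tr(H) > 0, so H is positive definite everywhere: convex.

convex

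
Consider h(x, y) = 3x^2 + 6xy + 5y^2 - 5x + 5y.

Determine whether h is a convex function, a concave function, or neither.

h is quadratic, so its Hessian is the constant matrix H = [[6, 6], [6, 10]].
det(H) = 24, tr(H) = 16.
det(H) > 0 and tr(H) > 0, so H is positive definite everywhere: convex.

convex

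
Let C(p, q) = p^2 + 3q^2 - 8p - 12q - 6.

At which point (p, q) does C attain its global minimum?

(4, 2)

C(p,q) separates as A(p) + B(q) − 6, so its minimum is min A + min B − 6.
A'(p) = 2p - 8 vanishes at p ∈ {4}; B'(q) = 6q - 12 vanishes at q ∈ {2}.
Local minima of A (where A''>0): A(4)=-16. Local minima of B: B(2)=-12.
So the global minimum of C is A(4) + B(2) − 6 = -16 − 12 − 6 = -34, attained at (4, 2).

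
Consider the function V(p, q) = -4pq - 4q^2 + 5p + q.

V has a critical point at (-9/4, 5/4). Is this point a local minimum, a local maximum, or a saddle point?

The Hessian of V is constant: H = [[0, -4], [-4, -8]].
det(H) = 0·(-8) − (-4)² = -16.
Since det(H) < 0, H is indefinite and the critical point is a saddle point.

saddle point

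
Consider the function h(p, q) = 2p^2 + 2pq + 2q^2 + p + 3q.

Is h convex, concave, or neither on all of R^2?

h is quadratic, so its Hessian is the constant matrix H = [[4, 2], [2, 4]].
det(H) = 12, tr(H) = 8.
det(H) > 0 and tr(H) > 0, so H is positive definite everywhere: convex.

convex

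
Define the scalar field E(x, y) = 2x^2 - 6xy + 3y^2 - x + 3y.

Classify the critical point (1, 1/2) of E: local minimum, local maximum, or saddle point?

The Hessian of E is constant: H = [[4, -6], [-6, 6]].
det(H) = 4·6 − (-6)² = -12.
Since det(H) < 0, H is indefinite and the critical point is a saddle point.

saddle point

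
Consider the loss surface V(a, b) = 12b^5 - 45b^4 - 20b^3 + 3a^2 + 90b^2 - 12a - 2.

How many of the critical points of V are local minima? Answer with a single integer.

V separates as a function of a plus a function of b, so ∇V=0 decouples.
∂V/∂a = 6(a - 2) = 0 at a ∈ {2}; ∂V/∂b = 60b(b - 3)(b - 1)(b + 1) = 0 at b ∈ {-1, 0, 1, 3}.
The Hessian is diagonal: diag(V_aa, V_bb). Second derivatives: V_aa(2)=6; V_bb(-1)=-480, V_bb(0)=180, V_bb(1)=-240, V_bb(3)=1440.
Local minima occur where both diagonal entries positive: (2, 0), (2, 3). Count: 2.

2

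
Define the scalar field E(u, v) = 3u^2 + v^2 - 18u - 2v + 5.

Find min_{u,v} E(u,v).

E(u,v) separates as P(u) + Q(v) + 5, so its minimum is min P + min Q + 5.
P'(u) = 6u - 18 vanishes at u ∈ {3}; Q'(v) = 2v - 2 vanishes at v ∈ {1}.
Local minima of P (where P''>0): P(3)=-27. Local minima of Q: Q(1)=-1.
So the global minimum of E is P(3) + Q(1) + 5 = -27 − 1 + 5 = -23, attained at (3, 1).

-23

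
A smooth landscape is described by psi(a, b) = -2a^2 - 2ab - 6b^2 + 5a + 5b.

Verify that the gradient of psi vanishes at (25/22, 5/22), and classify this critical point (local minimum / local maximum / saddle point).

local maximum

∇psi = (-4a - 2b + 5, -2a - 12b + 5); substituting (25/22, 5/22) gives ∇psi = (0, 0), so (25/22, 5/22) is indeed a critical point.
The Hessian of psi is constant: H = [[-4, -2], [-2, -12]].
det(H) = (-4)·(-12) − (-2)² = 44.
det(H) > 0 and tr(H) = -16 < 0, so H is negative definite and the point is a local maximum.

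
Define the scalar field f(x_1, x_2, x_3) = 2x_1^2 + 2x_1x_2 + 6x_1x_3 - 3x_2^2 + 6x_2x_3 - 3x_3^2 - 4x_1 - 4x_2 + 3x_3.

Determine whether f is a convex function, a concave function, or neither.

neither

f is quadratic, so its Hessian is the constant matrix H = [[4, 2, 6], [2, -6, 6], [6, 6, -6]].
Leading principal minors: 4, -28, 384.
Neither pattern holds ⇒ H is indefinite ⇒ neither convex nor concave.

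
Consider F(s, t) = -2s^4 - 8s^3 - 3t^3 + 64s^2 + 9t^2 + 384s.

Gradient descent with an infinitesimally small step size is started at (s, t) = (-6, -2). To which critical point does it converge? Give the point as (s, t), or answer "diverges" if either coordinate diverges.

diverges

F is separable, so gradient descent decouples: s follows -∂F/∂s, t follows -∂F/∂t.
∂F/∂s = -8(s - 4)(s + 3)(s + 4); at s=-6 this is 480, so s decreases.
∂F/∂t = -9t(t - 2); at t=-2 this is -72, so t increases.
The s-coordinate has no critical point in that direction and runs off to infinity.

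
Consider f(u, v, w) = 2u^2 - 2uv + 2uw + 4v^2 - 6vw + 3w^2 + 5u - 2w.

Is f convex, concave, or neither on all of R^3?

f is quadratic, so its Hessian is the constant matrix H = [[4, -2, 2], [-2, 8, -6], [2, -6, 6]].
Leading principal minors: 4, 28, 40.
All positive ⇒ H ≻ 0 ⇒ convex.

convex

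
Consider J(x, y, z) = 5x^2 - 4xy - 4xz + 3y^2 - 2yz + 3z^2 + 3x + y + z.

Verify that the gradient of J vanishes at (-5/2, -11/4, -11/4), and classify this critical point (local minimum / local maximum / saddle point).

local minimum

∇J = (10x - 4y - 4z + 3, -4x + 6y - 2z + 1, -4x - 2y + 6z + 1); substituting (-5/2, -11/4, -11/4) gives ∇J = (0, 0, 0), so (-5/2, -11/4, -11/4) is indeed a critical point.
The Hessian is constant: H = [[10, -4, -4], [-4, 6, -2], [-4, -2, 6]].
Leading principal minors: Δ₁ = 10, Δ₂ = 44, Δ₃ = 64.
All leading minors are positive, so H is positive definite: a local minimum.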